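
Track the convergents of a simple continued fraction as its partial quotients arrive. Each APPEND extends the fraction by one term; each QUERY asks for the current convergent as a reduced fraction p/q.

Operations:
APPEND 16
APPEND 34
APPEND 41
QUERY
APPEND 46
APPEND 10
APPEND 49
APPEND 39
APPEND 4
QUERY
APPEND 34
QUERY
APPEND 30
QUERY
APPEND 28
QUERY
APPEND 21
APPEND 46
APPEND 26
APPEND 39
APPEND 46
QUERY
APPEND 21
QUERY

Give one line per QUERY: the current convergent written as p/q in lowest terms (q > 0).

22361/1395
79547441794/4962599223
2724373279237/169961125258
81810745818904/5103796356963
2293425256208549/143076259120222
103866449250358920579607/6479750306495445508827
2183452143863258510424639/136215542174868333165322

APPEND 16: p_0 = 16·1 + 0 = 16, q_0 = 16·0 + 1 = 1 → 16/1
APPEND 34: p_1 = 34·16 + 1 = 545, q_1 = 34·1 + 0 = 34 → 545/34
APPEND 41: p_2 = 41·545 + 16 = 22361, q_2 = 41·34 + 1 = 1395 → 22361/1395
APPEND 46: p_3 = 46·22361 + 545 = 1029151, q_3 = 46·1395 + 34 = 64204 → 1029151/64204
APPEND 10: p_4 = 10·1029151 + 22361 = 10313871, q_4 = 10·64204 + 1395 = 643435 → 10313871/643435
APPEND 49: p_5 = 49·10313871 + 1029151 = 506408830, q_5 = 49·643435 + 64204 = 31592519 → 506408830/31592519
APPEND 39: p_6 = 39·506408830 + 10313871 = 19760258241, q_6 = 39·31592519 + 643435 = 1232751676 → 19760258241/1232751676
APPEND 4: p_7 = 4·19760258241 + 506408830 = 79547441794, q_7 = 4·1232751676 + 31592519 = 4962599223 → 79547441794/4962599223
APPEND 34: p_8 = 34·79547441794 + 19760258241 = 2724373279237, q_8 = 34·4962599223 + 1232751676 = 169961125258 → 2724373279237/169961125258
APPEND 30: p_9 = 30·2724373279237 + 79547441794 = 81810745818904, q_9 = 30·169961125258 + 4962599223 = 5103796356963 → 81810745818904/5103796356963
APPEND 28: p_10 = 28·81810745818904 + 2724373279237 = 2293425256208549, q_10 = 28·5103796356963 + 169961125258 = 143076259120222 → 2293425256208549/143076259120222
APPEND 21: p_11 = 21·2293425256208549 + 81810745818904 = 48243741126198433, q_11 = 21·143076259120222 + 5103796356963 = 3009705237881625 → 48243741126198433/3009705237881625
APPEND 46: p_12 = 46·48243741126198433 + 2293425256208549 = 2221505517061336467, q_12 = 46·3009705237881625 + 143076259120222 = 138589517201674972 → 2221505517061336467/138589517201674972
APPEND 26: p_13 = 26·2221505517061336467 + 48243741126198433 = 57807387184720946575, q_13 = 26·138589517201674972 + 3009705237881625 = 3606337152481430897 → 57807387184720946575/3606337152481430897
APPEND 39: p_14 = 39·57807387184720946575 + 2221505517061336467 = 2256709605721178252892, q_14 = 39·3606337152481430897 + 138589517201674972 = 140785738463977479955 → 2256709605721178252892/140785738463977479955
APPEND 46: p_15 = 46·2256709605721178252892 + 57807387184720946575 = 103866449250358920579607, q_15 = 46·140785738463977479955 + 3606337152481430897 = 6479750306495445508827 → 103866449250358920579607/6479750306495445508827
APPEND 21: p_16 = 21·103866449250358920579607 + 2256709605721178252892 = 2183452143863258510424639, q_16 = 21·6479750306495445508827 + 140785738463977479955 = 136215542174868333165322 → 2183452143863258510424639/136215542174868333165322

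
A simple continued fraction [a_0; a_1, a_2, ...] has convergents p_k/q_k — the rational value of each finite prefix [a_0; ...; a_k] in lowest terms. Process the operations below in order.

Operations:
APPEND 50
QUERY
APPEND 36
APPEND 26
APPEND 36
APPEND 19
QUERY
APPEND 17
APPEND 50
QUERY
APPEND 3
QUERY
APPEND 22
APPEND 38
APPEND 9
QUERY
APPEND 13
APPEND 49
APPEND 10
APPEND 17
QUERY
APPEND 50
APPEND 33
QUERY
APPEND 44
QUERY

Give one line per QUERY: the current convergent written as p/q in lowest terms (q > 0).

50/1
32144279/642529
27439248279/548480579
82865886917/1656398498
635463437817632/12702219490987
70059318038817276484/1400409185104543741
115803137882612890755085/2314778140787577380878
5098845129821772468177637/101920340550156509996121

APPEND 50: p_0 = 50·1 + 0 = 50, q_0 = 50·0 + 1 = 1 → 50/1
APPEND 36: p_1 = 36·50 + 1 = 1801, q_1 = 36·1 + 0 = 36 → 1801/36
APPEND 26: p_2 = 26·1801 + 50 = 46876, q_2 = 26·36 + 1 = 937 → 46876/937
APPEND 36: p_3 = 36·46876 + 1801 = 1689337, q_3 = 36·937 + 36 = 33768 → 1689337/33768
APPEND 19: p_4 = 19·1689337 + 46876 = 32144279, q_4 = 19·33768 + 937 = 642529 → 32144279/642529
APPEND 17: p_5 = 17·32144279 + 1689337 = 548142080, q_5 = 17·642529 + 33768 = 10956761 → 548142080/10956761
APPEND 50: p_6 = 50·548142080 + 32144279 = 27439248279, q_6 = 50·10956761 + 642529 = 548480579 → 27439248279/548480579
APPEND 3: p_7 = 3·27439248279 + 548142080 = 82865886917, q_7 = 3·548480579 + 10956761 = 1656398498 → 82865886917/1656398498
APPEND 22: p_8 = 22·82865886917 + 27439248279 = 1850488760453, q_8 = 22·1656398498 + 548480579 = 36989247535 → 1850488760453/36989247535
APPEND 38: p_9 = 38·1850488760453 + 82865886917 = 70401438784131, q_9 = 38·36989247535 + 1656398498 = 1407247804828 → 70401438784131/1407247804828
APPEND 9: p_10 = 9·70401438784131 + 1850488760453 = 635463437817632, q_10 = 9·1407247804828 + 36989247535 = 12702219490987 → 635463437817632/12702219490987
APPEND 13: p_11 = 13·635463437817632 + 70401438784131 = 8331426130413347, q_11 = 13·12702219490987 + 1407247804828 = 166536101187659 → 8331426130413347/166536101187659
APPEND 49: p_12 = 49·8331426130413347 + 635463437817632 = 408875343828071635, q_12 = 49·166536101187659 + 12702219490987 = 8172971177686278 → 408875343828071635/8172971177686278
APPEND 10: p_13 = 10·408875343828071635 + 8331426130413347 = 4097084864411129697, q_13 = 10·8172971177686278 + 166536101187659 = 81896247878050439 → 4097084864411129697/81896247878050439
APPEND 17: p_14 = 17·4097084864411129697 + 408875343828071635 = 70059318038817276484, q_14 = 17·81896247878050439 + 8172971177686278 = 1400409185104543741 → 70059318038817276484/1400409185104543741
APPEND 50: p_15 = 50·70059318038817276484 + 4097084864411129697 = 3507062986805274953897, q_15 = 50·1400409185104543741 + 81896247878050439 = 70102355503105237489 → 3507062986805274953897/70102355503105237489
APPEND 33: p_16 = 33·3507062986805274953897 + 70059318038817276484 = 115803137882612890755085, q_16 = 33·70102355503105237489 + 1400409185104543741 = 2314778140787577380878 → 115803137882612890755085/2314778140787577380878
APPEND 44: p_17 = 44·115803137882612890755085 + 3507062986805274953897 = 5098845129821772468177637, q_17 = 44·2314778140787577380878 + 70102355503105237489 = 101920340550156509996121 → 5098845129821772468177637/101920340550156509996121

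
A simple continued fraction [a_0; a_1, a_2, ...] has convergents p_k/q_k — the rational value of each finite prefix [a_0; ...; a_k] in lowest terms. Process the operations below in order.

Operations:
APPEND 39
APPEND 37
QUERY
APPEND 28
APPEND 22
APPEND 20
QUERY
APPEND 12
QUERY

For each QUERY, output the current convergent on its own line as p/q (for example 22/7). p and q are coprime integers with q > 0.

1444/37
17876591/458057
215410898/5519535

APPEND 39: p_0 = 39·1 + 0 = 39, q_0 = 39·0 + 1 = 1 → 39/1
APPEND 37: p_1 = 37·39 + 1 = 1444, q_1 = 37·1 + 0 = 37 → 1444/37
APPEND 28: p_2 = 28·1444 + 39 = 40471, q_2 = 28·37 + 1 = 1037 → 40471/1037
APPEND 22: p_3 = 22·40471 + 1444 = 891806, q_3 = 22·1037 + 37 = 22851 → 891806/22851
APPEND 20: p_4 = 20·891806 + 40471 = 17876591, q_4 = 20·22851 + 1037 = 458057 → 17876591/458057
APPEND 12: p_5 = 12·17876591 + 891806 = 215410898, q_5 = 12·458057 + 22851 = 5519535 → 215410898/5519535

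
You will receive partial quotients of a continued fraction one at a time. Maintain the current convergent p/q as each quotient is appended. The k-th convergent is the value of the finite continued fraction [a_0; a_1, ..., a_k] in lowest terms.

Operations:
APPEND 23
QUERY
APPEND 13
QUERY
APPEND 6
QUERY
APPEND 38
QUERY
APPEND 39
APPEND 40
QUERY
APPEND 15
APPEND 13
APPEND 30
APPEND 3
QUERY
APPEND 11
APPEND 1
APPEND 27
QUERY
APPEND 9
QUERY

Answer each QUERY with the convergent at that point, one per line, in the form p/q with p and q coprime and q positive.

APPEND 23: p_0 = 23·1 + 0 = 23, q_0 = 23·0 + 1 = 1 → 23/1
APPEND 13: p_1 = 13·23 + 1 = 300, q_1 = 13·1 + 0 = 13 → 300/13
APPEND 6: p_2 = 6·300 + 23 = 1823, q_2 = 6·13 + 1 = 79 → 1823/79
APPEND 38: p_3 = 38·1823 + 300 = 69574, q_3 = 38·79 + 13 = 3015 → 69574/3015
APPEND 39: p_4 = 39·69574 + 1823 = 2715209, q_4 = 39·3015 + 79 = 117664 → 2715209/117664
APPEND 40: p_5 = 40·2715209 + 69574 = 108677934, q_5 = 40·117664 + 3015 = 4709575 → 108677934/4709575
APPEND 15: p_6 = 15·108677934 + 2715209 = 1632884219, q_6 = 15·4709575 + 117664 = 70761289 → 1632884219/70761289
APPEND 13: p_7 = 13·1632884219 + 108677934 = 21336172781, q_7 = 13·70761289 + 4709575 = 924606332 → 21336172781/924606332
APPEND 30: p_8 = 30·21336172781 + 1632884219 = 641718067649, q_8 = 30·924606332 + 70761289 = 27808951249 → 641718067649/27808951249
APPEND 3: p_9 = 3·641718067649 + 21336172781 = 1946490375728, q_9 = 3·27808951249 + 924606332 = 84351460079 → 1946490375728/84351460079
APPEND 11: p_10 = 11·1946490375728 + 641718067649 = 22053112200657, q_10 = 11·84351460079 + 27808951249 = 955675012118 → 22053112200657/955675012118
APPEND 1: p_11 = 1·22053112200657 + 1946490375728 = 23999602576385, q_11 = 1·955675012118 + 84351460079 = 1040026472197 → 23999602576385/1040026472197
APPEND 27: p_12 = 27·23999602576385 + 22053112200657 = 670042381763052, q_12 = 27·1040026472197 + 955675012118 = 29036389761437 → 670042381763052/29036389761437
APPEND 9: p_13 = 9·670042381763052 + 23999602576385 = 6054381038443853, q_13 = 9·29036389761437 + 1040026472197 = 262367534325130 → 6054381038443853/262367534325130

23/1
300/13
1823/79
69574/3015
108677934/4709575
1946490375728/84351460079
670042381763052/29036389761437
6054381038443853/262367534325130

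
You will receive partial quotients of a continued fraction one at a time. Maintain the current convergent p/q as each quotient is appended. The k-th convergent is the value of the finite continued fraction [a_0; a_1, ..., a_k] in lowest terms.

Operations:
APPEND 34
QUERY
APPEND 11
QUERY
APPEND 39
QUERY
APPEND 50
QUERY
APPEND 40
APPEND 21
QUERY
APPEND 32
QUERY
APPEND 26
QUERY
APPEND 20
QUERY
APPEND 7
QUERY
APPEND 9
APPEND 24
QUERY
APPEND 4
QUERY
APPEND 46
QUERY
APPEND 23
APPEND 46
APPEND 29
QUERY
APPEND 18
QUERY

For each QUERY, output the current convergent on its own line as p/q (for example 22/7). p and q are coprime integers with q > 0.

34/1
375/11
14659/430
733325/21511
617034164/18099781
19774440907/580053862
514752497746/15099500193
10314824395827/302570057722
72718523268535/2133089904247
16027475334771943/470142190606927
64774682872900414/1900069141623653
2995662887488190987/87873322705294965
92155177385697383847148/2703235292328603031065
1661968579575815056922941/48751380513840276615143

APPEND 34: p_0 = 34·1 + 0 = 34, q_0 = 34·0 + 1 = 1 → 34/1
APPEND 11: p_1 = 11·34 + 1 = 375, q_1 = 11·1 + 0 = 11 → 375/11
APPEND 39: p_2 = 39·375 + 34 = 14659, q_2 = 39·11 + 1 = 430 → 14659/430
APPEND 50: p_3 = 50·14659 + 375 = 733325, q_3 = 50·430 + 11 = 21511 → 733325/21511
APPEND 40: p_4 = 40·733325 + 14659 = 29347659, q_4 = 40·21511 + 430 = 860870 → 29347659/860870
APPEND 21: p_5 = 21·29347659 + 733325 = 617034164, q_5 = 21·860870 + 21511 = 18099781 → 617034164/18099781
APPEND 32: p_6 = 32·617034164 + 29347659 = 19774440907, q_6 = 32·18099781 + 860870 = 580053862 → 19774440907/580053862
APPEND 26: p_7 = 26·19774440907 + 617034164 = 514752497746, q_7 = 26·580053862 + 18099781 = 15099500193 → 514752497746/15099500193
APPEND 20: p_8 = 20·514752497746 + 19774440907 = 10314824395827, q_8 = 20·15099500193 + 580053862 = 302570057722 → 10314824395827/302570057722
APPEND 7: p_9 = 7·10314824395827 + 514752497746 = 72718523268535, q_9 = 7·302570057722 + 15099500193 = 2133089904247 → 72718523268535/2133089904247
APPEND 9: p_10 = 9·72718523268535 + 10314824395827 = 664781533812642, q_10 = 9·2133089904247 + 302570057722 = 19500379195945 → 664781533812642/19500379195945
APPEND 24: p_11 = 24·664781533812642 + 72718523268535 = 16027475334771943, q_11 = 24·19500379195945 + 2133089904247 = 470142190606927 → 16027475334771943/470142190606927
APPEND 4: p_12 = 4·16027475334771943 + 664781533812642 = 64774682872900414, q_12 = 4·470142190606927 + 19500379195945 = 1900069141623653 → 64774682872900414/1900069141623653
APPEND 46: p_13 = 46·64774682872900414 + 16027475334771943 = 2995662887488190987, q_13 = 46·1900069141623653 + 470142190606927 = 87873322705294965 → 2995662887488190987/87873322705294965
APPEND 23: p_14 = 23·2995662887488190987 + 64774682872900414 = 68965021095101293115, q_14 = 23·87873322705294965 + 1900069141623653 = 2022986491363407848 → 68965021095101293115/2022986491363407848
APPEND 46: p_15 = 46·68965021095101293115 + 2995662887488190987 = 3175386633262147674277, q_15 = 46·2022986491363407848 + 87873322705294965 = 93145251925422055973 → 3175386633262147674277/93145251925422055973
APPEND 29: p_16 = 29·3175386633262147674277 + 68965021095101293115 = 92155177385697383847148, q_16 = 29·93145251925422055973 + 2022986491363407848 = 2703235292328603031065 → 92155177385697383847148/2703235292328603031065
APPEND 18: p_17 = 18·92155177385697383847148 + 3175386633262147674277 = 1661968579575815056922941, q_17 = 18·2703235292328603031065 + 93145251925422055973 = 48751380513840276615143 → 1661968579575815056922941/48751380513840276615143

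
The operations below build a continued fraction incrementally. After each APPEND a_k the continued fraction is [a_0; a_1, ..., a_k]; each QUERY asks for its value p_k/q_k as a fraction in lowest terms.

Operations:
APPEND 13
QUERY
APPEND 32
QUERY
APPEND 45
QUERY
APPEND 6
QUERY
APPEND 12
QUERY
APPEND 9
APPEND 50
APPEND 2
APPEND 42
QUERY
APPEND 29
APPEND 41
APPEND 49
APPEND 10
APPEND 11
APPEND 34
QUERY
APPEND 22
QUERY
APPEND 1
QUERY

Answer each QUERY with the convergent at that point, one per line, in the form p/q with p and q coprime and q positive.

APPEND 13: p_0 = 13·1 + 0 = 13, q_0 = 13·0 + 1 = 1 → 13/1
APPEND 32: p_1 = 32·13 + 1 = 417, q_1 = 32·1 + 0 = 32 → 417/32
APPEND 45: p_2 = 45·417 + 13 = 18778, q_2 = 45·32 + 1 = 1441 → 18778/1441
APPEND 6: p_3 = 6·18778 + 417 = 113085, q_3 = 6·1441 + 32 = 8678 → 113085/8678
APPEND 12: p_4 = 12·113085 + 18778 = 1375798, q_4 = 12·8678 + 1441 = 105577 → 1375798/105577
APPEND 9: p_5 = 9·1375798 + 113085 = 12495267, q_5 = 9·105577 + 8678 = 958871 → 12495267/958871
APPEND 50: p_6 = 50·12495267 + 1375798 = 626139148, q_6 = 50·958871 + 105577 = 48049127 → 626139148/48049127
APPEND 2: p_7 = 2·626139148 + 12495267 = 1264773563, q_7 = 2·48049127 + 958871 = 97057125 → 1264773563/97057125
APPEND 42: p_8 = 42·1264773563 + 626139148 = 53746628794, q_8 = 42·97057125 + 48049127 = 4124448377 → 53746628794/4124448377
APPEND 29: p_9 = 29·53746628794 + 1264773563 = 1559917008589, q_9 = 29·4124448377 + 97057125 = 119706060058 → 1559917008589/119706060058
APPEND 41: p_10 = 41·1559917008589 + 53746628794 = 64010343980943, q_10 = 41·119706060058 + 4124448377 = 4912072910755 → 64010343980943/4912072910755
APPEND 49: p_11 = 49·64010343980943 + 1559917008589 = 3138066772074796, q_11 = 49·4912072910755 + 119706060058 = 240811278687053 → 3138066772074796/240811278687053
APPEND 10: p_12 = 10·3138066772074796 + 64010343980943 = 31444678064728903, q_12 = 10·240811278687053 + 4912072910755 = 2413024859781285 → 31444678064728903/2413024859781285
APPEND 11: p_13 = 11·31444678064728903 + 3138066772074796 = 349029525484092729, q_13 = 11·2413024859781285 + 240811278687053 = 26784084736281188 → 349029525484092729/26784084736281188
APPEND 34: p_14 = 34·349029525484092729 + 31444678064728903 = 11898448544523881689, q_14 = 34·26784084736281188 + 2413024859781285 = 913071905893341677 → 11898448544523881689/913071905893341677
APPEND 22: p_15 = 22·11898448544523881689 + 349029525484092729 = 262114897505009489887, q_15 = 22·913071905893341677 + 26784084736281188 = 20114366014389798082 → 262114897505009489887/20114366014389798082
APPEND 1: p_16 = 1·262114897505009489887 + 11898448544523881689 = 274013346049533371576, q_16 = 1·20114366014389798082 + 913071905893341677 = 21027437920283139759 → 274013346049533371576/21027437920283139759

13/1
417/32
18778/1441
113085/8678
1375798/105577
53746628794/4124448377
11898448544523881689/913071905893341677
262114897505009489887/20114366014389798082
274013346049533371576/21027437920283139759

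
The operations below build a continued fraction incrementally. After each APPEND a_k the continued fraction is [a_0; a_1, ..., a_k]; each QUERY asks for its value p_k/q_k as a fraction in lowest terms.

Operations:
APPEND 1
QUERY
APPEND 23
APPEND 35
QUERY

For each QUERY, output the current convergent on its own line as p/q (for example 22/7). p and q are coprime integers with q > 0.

1/1
841/806

APPEND 1: p_0 = 1·1 + 0 = 1, q_0 = 1·0 + 1 = 1 → 1/1
APPEND 23: p_1 = 23·1 + 1 = 24, q_1 = 23·1 + 0 = 23 → 24/23
APPEND 35: p_2 = 35·24 + 1 = 841, q_2 = 35·23 + 1 = 806 → 841/806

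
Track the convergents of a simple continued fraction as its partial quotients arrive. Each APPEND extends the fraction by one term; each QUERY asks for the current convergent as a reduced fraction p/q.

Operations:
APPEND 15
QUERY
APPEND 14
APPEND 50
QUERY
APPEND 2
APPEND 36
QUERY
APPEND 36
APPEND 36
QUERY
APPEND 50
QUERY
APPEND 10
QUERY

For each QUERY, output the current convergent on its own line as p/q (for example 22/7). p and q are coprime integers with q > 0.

APPEND 15: p_0 = 15·1 + 0 = 15, q_0 = 15·0 + 1 = 1 → 15/1
APPEND 14: p_1 = 14·15 + 1 = 211, q_1 = 14·1 + 0 = 14 → 211/14
APPEND 50: p_2 = 50·211 + 15 = 10565, q_2 = 50·14 + 1 = 701 → 10565/701
APPEND 2: p_3 = 2·10565 + 211 = 21341, q_3 = 2·701 + 14 = 1416 → 21341/1416
APPEND 36: p_4 = 36·21341 + 10565 = 778841, q_4 = 36·1416 + 701 = 51677 → 778841/51677
APPEND 36: p_5 = 36·778841 + 21341 = 28059617, q_5 = 36·51677 + 1416 = 1861788 → 28059617/1861788
APPEND 36: p_6 = 36·28059617 + 778841 = 1010925053, q_6 = 36·1861788 + 51677 = 67076045 → 1010925053/67076045
APPEND 50: p_7 = 50·1010925053 + 28059617 = 50574312267, q_7 = 50·67076045 + 1861788 = 3355664038 → 50574312267/3355664038
APPEND 10: p_8 = 10·50574312267 + 1010925053 = 506754047723, q_8 = 10·3355664038 + 67076045 = 33623716425 → 506754047723/33623716425

15/1
10565/701
778841/51677
1010925053/67076045
50574312267/3355664038
506754047723/33623716425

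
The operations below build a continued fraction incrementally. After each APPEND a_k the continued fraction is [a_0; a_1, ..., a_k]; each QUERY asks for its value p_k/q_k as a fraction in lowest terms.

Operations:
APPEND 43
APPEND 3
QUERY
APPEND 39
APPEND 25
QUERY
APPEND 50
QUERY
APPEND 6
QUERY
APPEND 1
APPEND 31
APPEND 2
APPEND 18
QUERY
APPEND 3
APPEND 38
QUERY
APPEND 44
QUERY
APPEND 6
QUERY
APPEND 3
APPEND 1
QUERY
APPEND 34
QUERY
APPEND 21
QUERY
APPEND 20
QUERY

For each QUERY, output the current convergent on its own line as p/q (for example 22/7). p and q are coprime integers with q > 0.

130/3
127955/2953
6402863/147768
38545133/889561
53790585261/1241402042
6296452237547/145312207092
277208179021865/6397528449023
1669545526368737/38530482901230
6955390284496813/160519460053943
241769114431019718/5579650618986775
5084106793335910891/117333182458776218
101923904981149237538/2352243299794511135

APPEND 43: p_0 = 43·1 + 0 = 43, q_0 = 43·0 + 1 = 1 → 43/1
APPEND 3: p_1 = 3·43 + 1 = 130, q_1 = 3·1 + 0 = 3 → 130/3
APPEND 39: p_2 = 39·130 + 43 = 5113, q_2 = 39·3 + 1 = 118 → 5113/118
APPEND 25: p_3 = 25·5113 + 130 = 127955, q_3 = 25·118 + 3 = 2953 → 127955/2953
APPEND 50: p_4 = 50·127955 + 5113 = 6402863, q_4 = 50·2953 + 118 = 147768 → 6402863/147768
APPEND 6: p_5 = 6·6402863 + 127955 = 38545133, q_5 = 6·147768 + 2953 = 889561 → 38545133/889561
APPEND 1: p_6 = 1·38545133 + 6402863 = 44947996, q_6 = 1·889561 + 147768 = 1037329 → 44947996/1037329
APPEND 31: p_7 = 31·44947996 + 38545133 = 1431933009, q_7 = 31·1037329 + 889561 = 33046760 → 1431933009/33046760
APPEND 2: p_8 = 2·1431933009 + 44947996 = 2908814014, q_8 = 2·33046760 + 1037329 = 67130849 → 2908814014/67130849
APPEND 18: p_9 = 18·2908814014 + 1431933009 = 53790585261, q_9 = 18·67130849 + 33046760 = 1241402042 → 53790585261/1241402042
APPEND 3: p_10 = 3·53790585261 + 2908814014 = 164280569797, q_10 = 3·1241402042 + 67130849 = 3791336975 → 164280569797/3791336975
APPEND 38: p_11 = 38·164280569797 + 53790585261 = 6296452237547, q_11 = 38·3791336975 + 1241402042 = 145312207092 → 6296452237547/145312207092
APPEND 44: p_12 = 44·6296452237547 + 164280569797 = 277208179021865, q_12 = 44·145312207092 + 3791336975 = 6397528449023 → 277208179021865/6397528449023
APPEND 6: p_13 = 6·277208179021865 + 6296452237547 = 1669545526368737, q_13 = 6·6397528449023 + 145312207092 = 38530482901230 → 1669545526368737/38530482901230
APPEND 3: p_14 = 3·1669545526368737 + 277208179021865 = 5285844758128076, q_14 = 3·38530482901230 + 6397528449023 = 121988977152713 → 5285844758128076/121988977152713
APPEND 1: p_15 = 1·5285844758128076 + 1669545526368737 = 6955390284496813, q_15 = 1·121988977152713 + 38530482901230 = 160519460053943 → 6955390284496813/160519460053943
APPEND 34: p_16 = 34·6955390284496813 + 5285844758128076 = 241769114431019718, q_16 = 34·160519460053943 + 121988977152713 = 5579650618986775 → 241769114431019718/5579650618986775
APPEND 21: p_17 = 21·241769114431019718 + 6955390284496813 = 5084106793335910891, q_17 = 21·5579650618986775 + 160519460053943 = 117333182458776218 → 5084106793335910891/117333182458776218
APPEND 20: p_18 = 20·5084106793335910891 + 241769114431019718 = 101923904981149237538, q_18 = 20·117333182458776218 + 5579650618986775 = 2352243299794511135 → 101923904981149237538/2352243299794511135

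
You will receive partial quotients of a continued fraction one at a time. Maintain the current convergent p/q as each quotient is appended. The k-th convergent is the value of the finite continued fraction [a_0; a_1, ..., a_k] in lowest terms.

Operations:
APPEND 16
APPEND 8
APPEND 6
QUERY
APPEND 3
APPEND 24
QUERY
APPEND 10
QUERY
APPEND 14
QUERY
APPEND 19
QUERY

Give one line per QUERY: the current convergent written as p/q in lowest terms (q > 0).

790/49
60766/3769
610159/37845
8602992/533599
164067007/10176226

APPEND 16: p_0 = 16·1 + 0 = 16, q_0 = 16·0 + 1 = 1 → 16/1
APPEND 8: p_1 = 8·16 + 1 = 129, q_1 = 8·1 + 0 = 8 → 129/8
APPEND 6: p_2 = 6·129 + 16 = 790, q_2 = 6·8 + 1 = 49 → 790/49
APPEND 3: p_3 = 3·790 + 129 = 2499, q_3 = 3·49 + 8 = 155 → 2499/155
APPEND 24: p_4 = 24·2499 + 790 = 60766, q_4 = 24·155 + 49 = 3769 → 60766/3769
APPEND 10: p_5 = 10·60766 + 2499 = 610159, q_5 = 10·3769 + 155 = 37845 → 610159/37845
APPEND 14: p_6 = 14·610159 + 60766 = 8602992, q_6 = 14·37845 + 3769 = 533599 → 8602992/533599
APPEND 19: p_7 = 19·8602992 + 610159 = 164067007, q_7 = 19·533599 + 37845 = 10176226 → 164067007/10176226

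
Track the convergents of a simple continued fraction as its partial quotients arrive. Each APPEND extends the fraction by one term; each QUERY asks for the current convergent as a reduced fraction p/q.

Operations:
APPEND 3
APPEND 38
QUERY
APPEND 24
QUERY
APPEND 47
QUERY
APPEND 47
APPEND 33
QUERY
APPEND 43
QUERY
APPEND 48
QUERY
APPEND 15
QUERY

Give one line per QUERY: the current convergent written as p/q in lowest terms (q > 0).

115/38
2763/913
129976/42949
201813931/66686977
8684110668/2869559527
417039125995/137805544273
6264271000593/2069952723622

APPEND 3: p_0 = 3·1 + 0 = 3, q_0 = 3·0 + 1 = 1 → 3/1
APPEND 38: p_1 = 38·3 + 1 = 115, q_1 = 38·1 + 0 = 38 → 115/38
APPEND 24: p_2 = 24·115 + 3 = 2763, q_2 = 24·38 + 1 = 913 → 2763/913
APPEND 47: p_3 = 47·2763 + 115 = 129976, q_3 = 47·913 + 38 = 42949 → 129976/42949
APPEND 47: p_4 = 47·129976 + 2763 = 6111635, q_4 = 47·42949 + 913 = 2019516 → 6111635/2019516
APPEND 33: p_5 = 33·6111635 + 129976 = 201813931, q_5 = 33·2019516 + 42949 = 66686977 → 201813931/66686977
APPEND 43: p_6 = 43·201813931 + 6111635 = 8684110668, q_6 = 43·66686977 + 2019516 = 2869559527 → 8684110668/2869559527
APPEND 48: p_7 = 48·8684110668 + 201813931 = 417039125995, q_7 = 48·2869559527 + 66686977 = 137805544273 → 417039125995/137805544273
APPEND 15: p_8 = 15·417039125995 + 8684110668 = 6264271000593, q_8 = 15·137805544273 + 2869559527 = 2069952723622 → 6264271000593/2069952723622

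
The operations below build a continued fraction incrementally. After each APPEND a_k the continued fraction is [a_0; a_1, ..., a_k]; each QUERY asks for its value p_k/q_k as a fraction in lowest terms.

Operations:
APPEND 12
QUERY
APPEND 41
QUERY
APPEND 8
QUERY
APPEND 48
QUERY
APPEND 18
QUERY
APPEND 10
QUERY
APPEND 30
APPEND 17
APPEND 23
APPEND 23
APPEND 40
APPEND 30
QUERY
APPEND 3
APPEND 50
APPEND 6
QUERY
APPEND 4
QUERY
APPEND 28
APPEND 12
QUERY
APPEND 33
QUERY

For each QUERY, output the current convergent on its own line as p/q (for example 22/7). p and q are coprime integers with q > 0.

APPEND 12: p_0 = 12·1 + 0 = 12, q_0 = 12·0 + 1 = 1 → 12/1
APPEND 41: p_1 = 41·12 + 1 = 493, q_1 = 41·1 + 0 = 41 → 493/41
APPEND 8: p_2 = 8·493 + 12 = 3956, q_2 = 8·41 + 1 = 329 → 3956/329
APPEND 48: p_3 = 48·3956 + 493 = 190381, q_3 = 48·329 + 41 = 15833 → 190381/15833
APPEND 18: p_4 = 18·190381 + 3956 = 3430814, q_4 = 18·15833 + 329 = 285323 → 3430814/285323
APPEND 10: p_5 = 10·3430814 + 190381 = 34498521, q_5 = 10·285323 + 15833 = 2869063 → 34498521/2869063
APPEND 30: p_6 = 30·34498521 + 3430814 = 1038386444, q_6 = 30·2869063 + 285323 = 86357213 → 1038386444/86357213
APPEND 17: p_7 = 17·1038386444 + 34498521 = 17687068069, q_7 = 17·86357213 + 2869063 = 1470941684 → 17687068069/1470941684
APPEND 23: p_8 = 23·17687068069 + 1038386444 = 407840952031, q_8 = 23·1470941684 + 86357213 = 33918015945 → 407840952031/33918015945
APPEND 23: p_9 = 23·407840952031 + 17687068069 = 9398028964782, q_9 = 23·33918015945 + 1470941684 = 781585308419 → 9398028964782/781585308419
APPEND 40: p_10 = 40·9398028964782 + 407840952031 = 376328999543311, q_10 = 40·781585308419 + 33918015945 = 31297330352705 → 376328999543311/31297330352705
APPEND 30: p_11 = 30·376328999543311 + 9398028964782 = 11299268015264112, q_11 = 30·31297330352705 + 781585308419 = 939701495889569 → 11299268015264112/939701495889569
APPEND 3: p_12 = 3·11299268015264112 + 376328999543311 = 34274133045335647, q_12 = 3·939701495889569 + 31297330352705 = 2850401818021412 → 34274133045335647/2850401818021412
APPEND 50: p_13 = 50·34274133045335647 + 11299268015264112 = 1725005920282046462, q_13 = 50·2850401818021412 + 939701495889569 = 143459792396960169 → 1725005920282046462/143459792396960169
APPEND 6: p_14 = 6·1725005920282046462 + 34274133045335647 = 10384309654737614419, q_14 = 6·143459792396960169 + 2850401818021412 = 863609156199782426 → 10384309654737614419/863609156199782426
APPEND 4: p_15 = 4·10384309654737614419 + 1725005920282046462 = 43262244539232504138, q_15 = 4·863609156199782426 + 143459792396960169 = 3597896417196089873 → 43262244539232504138/3597896417196089873
APPEND 28: p_16 = 28·43262244539232504138 + 10384309654737614419 = 1221727156753247730283, q_16 = 28·3597896417196089873 + 863609156199782426 = 101604708837690298870 → 1221727156753247730283/101604708837690298870
APPEND 12: p_17 = 12·1221727156753247730283 + 43262244539232504138 = 14703988125578205267534, q_17 = 12·101604708837690298870 + 3597896417196089873 = 1222854402469479676313 → 14703988125578205267534/1222854402469479676313
APPEND 33: p_18 = 33·14703988125578205267534 + 1221727156753247730283 = 486453335300834021558905, q_18 = 33·1222854402469479676313 + 101604708837690298870 = 40455799990330519617199 → 486453335300834021558905/40455799990330519617199

12/1
493/41
3956/329
190381/15833
3430814/285323
34498521/2869063
11299268015264112/939701495889569
10384309654737614419/863609156199782426
43262244539232504138/3597896417196089873
14703988125578205267534/1222854402469479676313
486453335300834021558905/40455799990330519617199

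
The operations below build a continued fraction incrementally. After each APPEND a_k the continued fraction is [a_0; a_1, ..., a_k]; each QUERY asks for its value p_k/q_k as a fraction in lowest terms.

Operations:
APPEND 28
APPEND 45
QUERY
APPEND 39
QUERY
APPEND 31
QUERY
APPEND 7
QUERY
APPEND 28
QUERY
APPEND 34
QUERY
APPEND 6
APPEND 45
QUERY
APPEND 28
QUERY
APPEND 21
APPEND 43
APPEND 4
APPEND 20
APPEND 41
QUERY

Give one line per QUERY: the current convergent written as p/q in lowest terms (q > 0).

1261/45
49207/1756
1526678/54481
10735953/383123
302133362/10781925
10283270261/366968573
2800362242021/99933669908
78472144531516/2800355350787
237627191165652311872/8479959101996574035

APPEND 28: p_0 = 28·1 + 0 = 28, q_0 = 28·0 + 1 = 1 → 28/1
APPEND 45: p_1 = 45·28 + 1 = 1261, q_1 = 45·1 + 0 = 45 → 1261/45
APPEND 39: p_2 = 39·1261 + 28 = 49207, q_2 = 39·45 + 1 = 1756 → 49207/1756
APPEND 31: p_3 = 31·49207 + 1261 = 1526678, q_3 = 31·1756 + 45 = 54481 → 1526678/54481
APPEND 7: p_4 = 7·1526678 + 49207 = 10735953, q_4 = 7·54481 + 1756 = 383123 → 10735953/383123
APPEND 28: p_5 = 28·10735953 + 1526678 = 302133362, q_5 = 28·383123 + 54481 = 10781925 → 302133362/10781925
APPEND 34: p_6 = 34·302133362 + 10735953 = 10283270261, q_6 = 34·10781925 + 383123 = 366968573 → 10283270261/366968573
APPEND 6: p_7 = 6·10283270261 + 302133362 = 62001754928, q_7 = 6·366968573 + 10781925 = 2212593363 → 62001754928/2212593363
APPEND 45: p_8 = 45·62001754928 + 10283270261 = 2800362242021, q_8 = 45·2212593363 + 366968573 = 99933669908 → 2800362242021/99933669908
APPEND 28: p_9 = 28·2800362242021 + 62001754928 = 78472144531516, q_9 = 28·99933669908 + 2212593363 = 2800355350787 → 78472144531516/2800355350787
APPEND 21: p_10 = 21·78472144531516 + 2800362242021 = 1650715397403857, q_10 = 21·2800355350787 + 99933669908 = 58907396036435 → 1650715397403857/58907396036435
APPEND 43: p_11 = 43·1650715397403857 + 78472144531516 = 71059234232897367, q_11 = 43·58907396036435 + 2800355350787 = 2535818384917492 → 71059234232897367/2535818384917492
APPEND 4: p_12 = 4·71059234232897367 + 1650715397403857 = 285887652328993325, q_12 = 4·2535818384917492 + 58907396036435 = 10202180935706403 → 285887652328993325/10202180935706403
APPEND 20: p_13 = 20·285887652328993325 + 71059234232897367 = 5788812280812763867, q_13 = 20·10202180935706403 + 2535818384917492 = 206579437099045552 → 5788812280812763867/206579437099045552
APPEND 41: p_14 = 41·5788812280812763867 + 285887652328993325 = 237627191165652311872, q_14 = 41·206579437099045552 + 10202180935706403 = 8479959101996574035 → 237627191165652311872/8479959101996574035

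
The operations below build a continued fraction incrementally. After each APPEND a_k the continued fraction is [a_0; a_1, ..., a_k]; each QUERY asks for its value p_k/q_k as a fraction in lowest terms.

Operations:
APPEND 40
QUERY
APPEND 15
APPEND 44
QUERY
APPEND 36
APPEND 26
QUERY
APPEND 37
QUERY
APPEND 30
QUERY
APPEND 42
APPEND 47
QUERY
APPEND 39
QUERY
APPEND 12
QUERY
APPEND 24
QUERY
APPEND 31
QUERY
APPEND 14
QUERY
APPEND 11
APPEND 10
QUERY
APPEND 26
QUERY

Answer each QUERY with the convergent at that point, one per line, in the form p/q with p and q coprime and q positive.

40/1
26484/661
24831134/619747
919705983/22954450
27616010624/689253247
54584847163601/1362354021975
2129969831532630/53160778447849
25614222825555161/639291695396163
616871317644856494/15396161467955761
19148625069816106475/477920297202024754
268697622295070347144/6706280322296302317
30016922325450969597734/749176318746909804727
783414802932040799466143/19552831291262116273143

APPEND 40: p_0 = 40·1 + 0 = 40, q_0 = 40·0 + 1 = 1 → 40/1
APPEND 15: p_1 = 15·40 + 1 = 601, q_1 = 15·1 + 0 = 15 → 601/15
APPEND 44: p_2 = 44·601 + 40 = 26484, q_2 = 44·15 + 1 = 661 → 26484/661
APPEND 36: p_3 = 36·26484 + 601 = 954025, q_3 = 36·661 + 15 = 23811 → 954025/23811
APPEND 26: p_4 = 26·954025 + 26484 = 24831134, q_4 = 26·23811 + 661 = 619747 → 24831134/619747
APPEND 37: p_5 = 37·24831134 + 954025 = 919705983, q_5 = 37·619747 + 23811 = 22954450 → 919705983/22954450
APPEND 30: p_6 = 30·919705983 + 24831134 = 27616010624, q_6 = 30·22954450 + 619747 = 689253247 → 27616010624/689253247
APPEND 42: p_7 = 42·27616010624 + 919705983 = 1160792152191, q_7 = 42·689253247 + 22954450 = 28971590824 → 1160792152191/28971590824
APPEND 47: p_8 = 47·1160792152191 + 27616010624 = 54584847163601, q_8 = 47·28971590824 + 689253247 = 1362354021975 → 54584847163601/1362354021975
APPEND 39: p_9 = 39·54584847163601 + 1160792152191 = 2129969831532630, q_9 = 39·1362354021975 + 28971590824 = 53160778447849 → 2129969831532630/53160778447849
APPEND 12: p_10 = 12·2129969831532630 + 54584847163601 = 25614222825555161, q_10 = 12·53160778447849 + 1362354021975 = 639291695396163 → 25614222825555161/639291695396163
APPEND 24: p_11 = 24·25614222825555161 + 2129969831532630 = 616871317644856494, q_11 = 24·639291695396163 + 53160778447849 = 15396161467955761 → 616871317644856494/15396161467955761
APPEND 31: p_12 = 31·616871317644856494 + 25614222825555161 = 19148625069816106475, q_12 = 31·15396161467955761 + 639291695396163 = 477920297202024754 → 19148625069816106475/477920297202024754
APPEND 14: p_13 = 14·19148625069816106475 + 616871317644856494 = 268697622295070347144, q_13 = 14·477920297202024754 + 15396161467955761 = 6706280322296302317 → 268697622295070347144/6706280322296302317
APPEND 11: p_14 = 11·268697622295070347144 + 19148625069816106475 = 2974822470315589925059, q_14 = 11·6706280322296302317 + 477920297202024754 = 74247003842461350241 → 2974822470315589925059/74247003842461350241
APPEND 10: p_15 = 10·2974822470315589925059 + 268697622295070347144 = 30016922325450969597734, q_15 = 10·74247003842461350241 + 6706280322296302317 = 749176318746909804727 → 30016922325450969597734/749176318746909804727
APPEND 26: p_16 = 26·30016922325450969597734 + 2974822470315589925059 = 783414802932040799466143, q_16 = 26·749176318746909804727 + 74247003842461350241 = 19552831291262116273143 → 783414802932040799466143/19552831291262116273143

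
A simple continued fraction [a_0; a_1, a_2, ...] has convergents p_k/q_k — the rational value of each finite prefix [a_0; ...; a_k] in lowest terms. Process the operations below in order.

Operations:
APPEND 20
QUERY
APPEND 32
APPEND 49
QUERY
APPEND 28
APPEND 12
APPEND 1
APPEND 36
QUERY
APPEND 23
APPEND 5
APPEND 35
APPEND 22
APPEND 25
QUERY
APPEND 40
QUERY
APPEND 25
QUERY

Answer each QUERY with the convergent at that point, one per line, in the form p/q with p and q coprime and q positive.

20/1
31429/1569
423876313/21160773
955952482099847/47723104245510
38276268074979812/1910829633978143
957862654356595147/47818463953699085

APPEND 20: p_0 = 20·1 + 0 = 20, q_0 = 20·0 + 1 = 1 → 20/1
APPEND 32: p_1 = 32·20 + 1 = 641, q_1 = 32·1 + 0 = 32 → 641/32
APPEND 49: p_2 = 49·641 + 20 = 31429, q_2 = 49·32 + 1 = 1569 → 31429/1569
APPEND 28: p_3 = 28·31429 + 641 = 880653, q_3 = 28·1569 + 32 = 43964 → 880653/43964
APPEND 12: p_4 = 12·880653 + 31429 = 10599265, q_4 = 12·43964 + 1569 = 529137 → 10599265/529137
APPEND 1: p_5 = 1·10599265 + 880653 = 11479918, q_5 = 1·529137 + 43964 = 573101 → 11479918/573101
APPEND 36: p_6 = 36·11479918 + 10599265 = 423876313, q_6 = 36·573101 + 529137 = 21160773 → 423876313/21160773
APPEND 23: p_7 = 23·423876313 + 11479918 = 9760635117, q_7 = 23·21160773 + 573101 = 487270880 → 9760635117/487270880
APPEND 5: p_8 = 5·9760635117 + 423876313 = 49227051898, q_8 = 5·487270880 + 21160773 = 2457515173 → 49227051898/2457515173
APPEND 35: p_9 = 35·49227051898 + 9760635117 = 1732707451547, q_9 = 35·2457515173 + 487270880 = 86500301935 → 1732707451547/86500301935
APPEND 22: p_10 = 22·1732707451547 + 49227051898 = 38168790985932, q_10 = 22·86500301935 + 2457515173 = 1905464157743 → 38168790985932/1905464157743
APPEND 25: p_11 = 25·38168790985932 + 1732707451547 = 955952482099847, q_11 = 25·1905464157743 + 86500301935 = 47723104245510 → 955952482099847/47723104245510
APPEND 40: p_12 = 40·955952482099847 + 38168790985932 = 38276268074979812, q_12 = 40·47723104245510 + 1905464157743 = 1910829633978143 → 38276268074979812/1910829633978143
APPEND 25: p_13 = 25·38276268074979812 + 955952482099847 = 957862654356595147, q_13 = 25·1910829633978143 + 47723104245510 = 47818463953699085 → 957862654356595147/47818463953699085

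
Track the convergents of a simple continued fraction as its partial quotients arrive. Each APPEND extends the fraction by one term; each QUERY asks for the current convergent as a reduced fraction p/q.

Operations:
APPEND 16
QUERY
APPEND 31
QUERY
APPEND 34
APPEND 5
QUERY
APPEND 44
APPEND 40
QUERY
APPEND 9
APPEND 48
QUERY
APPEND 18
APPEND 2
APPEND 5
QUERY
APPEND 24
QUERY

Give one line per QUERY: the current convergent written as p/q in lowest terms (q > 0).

16/1
497/31
85067/5306
150479547/9386066
65338117227/4075423490
13278576630716/828242768713
321106065626153/20028786536468

APPEND 16: p_0 = 16·1 + 0 = 16, q_0 = 16·0 + 1 = 1 → 16/1
APPEND 31: p_1 = 31·16 + 1 = 497, q_1 = 31·1 + 0 = 31 → 497/31
APPEND 34: p_2 = 34·497 + 16 = 16914, q_2 = 34·31 + 1 = 1055 → 16914/1055
APPEND 5: p_3 = 5·16914 + 497 = 85067, q_3 = 5·1055 + 31 = 5306 → 85067/5306
APPEND 44: p_4 = 44·85067 + 16914 = 3759862, q_4 = 44·5306 + 1055 = 234519 → 3759862/234519
APPEND 40: p_5 = 40·3759862 + 85067 = 150479547, q_5 = 40·234519 + 5306 = 9386066 → 150479547/9386066
APPEND 9: p_6 = 9·150479547 + 3759862 = 1358075785, q_6 = 9·9386066 + 234519 = 84709113 → 1358075785/84709113
APPEND 48: p_7 = 48·1358075785 + 150479547 = 65338117227, q_7 = 48·84709113 + 9386066 = 4075423490 → 65338117227/4075423490
APPEND 18: p_8 = 18·65338117227 + 1358075785 = 1177444185871, q_8 = 18·4075423490 + 84709113 = 73442331933 → 1177444185871/73442331933
APPEND 2: p_9 = 2·1177444185871 + 65338117227 = 2420226488969, q_9 = 2·73442331933 + 4075423490 = 150960087356 → 2420226488969/150960087356
APPEND 5: p_10 = 5·2420226488969 + 1177444185871 = 13278576630716, q_10 = 5·150960087356 + 73442331933 = 828242768713 → 13278576630716/828242768713
APPEND 24: p_11 = 24·13278576630716 + 2420226488969 = 321106065626153, q_11 = 24·828242768713 + 150960087356 = 20028786536468 → 321106065626153/20028786536468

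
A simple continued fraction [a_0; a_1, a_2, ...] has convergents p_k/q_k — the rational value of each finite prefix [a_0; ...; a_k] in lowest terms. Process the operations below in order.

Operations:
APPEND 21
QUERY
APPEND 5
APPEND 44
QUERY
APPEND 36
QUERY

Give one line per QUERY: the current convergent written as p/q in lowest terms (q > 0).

21/1
4685/221
168766/7961

APPEND 21: p_0 = 21·1 + 0 = 21, q_0 = 21·0 + 1 = 1 → 21/1
APPEND 5: p_1 = 5·21 + 1 = 106, q_1 = 5·1 + 0 = 5 → 106/5
APPEND 44: p_2 = 44·106 + 21 = 4685, q_2 = 44·5 + 1 = 221 → 4685/221
APPEND 36: p_3 = 36·4685 + 106 = 168766, q_3 = 36·221 + 5 = 7961 → 168766/7961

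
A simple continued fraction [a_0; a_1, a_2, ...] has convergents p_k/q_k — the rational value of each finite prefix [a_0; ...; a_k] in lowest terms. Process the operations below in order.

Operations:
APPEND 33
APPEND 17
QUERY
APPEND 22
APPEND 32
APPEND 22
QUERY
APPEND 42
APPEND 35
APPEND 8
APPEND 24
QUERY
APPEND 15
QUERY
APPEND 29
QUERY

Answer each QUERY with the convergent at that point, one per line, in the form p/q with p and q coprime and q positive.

562/17
8752249/264749
2496305081053/75511365582
37548051908231/1135800546197
1091389810419752/33013727205295

APPEND 33: p_0 = 33·1 + 0 = 33, q_0 = 33·0 + 1 = 1 → 33/1
APPEND 17: p_1 = 17·33 + 1 = 562, q_1 = 17·1 + 0 = 17 → 562/17
APPEND 22: p_2 = 22·562 + 33 = 12397, q_2 = 22·17 + 1 = 375 → 12397/375
APPEND 32: p_3 = 32·12397 + 562 = 397266, q_3 = 32·375 + 17 = 12017 → 397266/12017
APPEND 22: p_4 = 22·397266 + 12397 = 8752249, q_4 = 22·12017 + 375 = 264749 → 8752249/264749
APPEND 42: p_5 = 42·8752249 + 397266 = 367991724, q_5 = 42·264749 + 12017 = 11131475 → 367991724/11131475
APPEND 35: p_6 = 35·367991724 + 8752249 = 12888462589, q_6 = 35·11131475 + 264749 = 389866374 → 12888462589/389866374
APPEND 8: p_7 = 8·12888462589 + 367991724 = 103475692436, q_7 = 8·389866374 + 11131475 = 3130062467 → 103475692436/3130062467
APPEND 24: p_8 = 24·103475692436 + 12888462589 = 2496305081053, q_8 = 24·3130062467 + 389866374 = 75511365582 → 2496305081053/75511365582
APPEND 15: p_9 = 15·2496305081053 + 103475692436 = 37548051908231, q_9 = 15·75511365582 + 3130062467 = 1135800546197 → 37548051908231/1135800546197
APPEND 29: p_10 = 29·37548051908231 + 2496305081053 = 1091389810419752, q_10 = 29·1135800546197 + 75511365582 = 33013727205295 → 1091389810419752/33013727205295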